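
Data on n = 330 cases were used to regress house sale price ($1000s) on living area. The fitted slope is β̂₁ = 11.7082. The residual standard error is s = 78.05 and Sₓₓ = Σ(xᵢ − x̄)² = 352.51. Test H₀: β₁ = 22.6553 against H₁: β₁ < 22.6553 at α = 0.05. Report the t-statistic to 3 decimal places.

SE(β̂₁) = s/√Sₓₓ = 78.05/√352.51 = 4.15707.
t = (11.7082 − 22.6553) / 4.15707 = -2.633.
df = n − 2 = 328.
One-sided p ≈ 0.0044, which is < 0.05, so reject H₀.
There is evidence that the true slope on living area is below 22.6553 $1000s per unit.

t = -2.633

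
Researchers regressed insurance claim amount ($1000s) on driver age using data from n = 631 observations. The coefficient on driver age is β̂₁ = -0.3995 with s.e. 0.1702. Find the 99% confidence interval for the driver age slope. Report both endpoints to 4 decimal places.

(-0.8392, 0.0402)

df = n − 2 = 631 − 2 = 629.
t* = t_{0.005, 629} = 2.583668.
Margin = t* × SE = 2.583668 × 0.1702 = 0.439740.
CI: -0.3995 ± 0.439740 → (-0.8392, 0.0402).
With 99% confidence, each one-unit increase in driver age is associated with a change of between -0.8392 and 0.0402 $1000s in insurance claim amount.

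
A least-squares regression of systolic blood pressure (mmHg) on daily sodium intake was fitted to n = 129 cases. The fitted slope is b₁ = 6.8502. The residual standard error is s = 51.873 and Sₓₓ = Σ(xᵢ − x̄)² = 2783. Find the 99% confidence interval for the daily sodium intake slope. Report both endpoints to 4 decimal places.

(4.2788, 9.4216)

SE(b₁) = s/√Sₓₓ = 51.873/√2783 = 0.983297.
df = n − 2 = 127.
t* = t_{0.005, 127} = 2.615096.
Margin = t* × SE = 2.615096 × 0.983297 = 2.571416.
CI: 6.8502 ± 2.571416 → (4.2788, 9.4216).
With 99% confidence, each one-unit increase in daily sodium intake is associated with a change of between 4.2788 and 9.4216 mmHg in systolic blood pressure.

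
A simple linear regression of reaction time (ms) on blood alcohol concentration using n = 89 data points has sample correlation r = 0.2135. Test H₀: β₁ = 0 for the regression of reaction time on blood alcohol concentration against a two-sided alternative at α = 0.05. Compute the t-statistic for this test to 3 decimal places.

t = 2.038

t = r·√(n − 2)/√(1 − r²) = 0.2135·√87/√0.954418 = 2.038.
df = n − 2 = 87.
Two-sided p ≈ 0.0445, which is < 0.05, so reject H₀.
There is evidence of a linear association between blood alcohol concentration and reaction time.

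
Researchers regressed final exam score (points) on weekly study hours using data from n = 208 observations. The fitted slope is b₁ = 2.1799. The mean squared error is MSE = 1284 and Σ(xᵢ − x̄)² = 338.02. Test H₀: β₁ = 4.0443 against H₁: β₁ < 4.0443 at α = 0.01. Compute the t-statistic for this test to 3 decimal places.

SE(b₁) = √(MSE/Sₓₓ) = √(1284/338.02) = 1.949.
t = (2.1799 − 4.0443) / 1.949 = -0.957.
df = n − 2 = 206.
One-sided p ≈ 0.1699, which is ≥ 0.01, so fail to reject H₀.
The data do not give significant evidence that the true slope on weekly study hours is below 4.0443 points per unit.

t = -0.957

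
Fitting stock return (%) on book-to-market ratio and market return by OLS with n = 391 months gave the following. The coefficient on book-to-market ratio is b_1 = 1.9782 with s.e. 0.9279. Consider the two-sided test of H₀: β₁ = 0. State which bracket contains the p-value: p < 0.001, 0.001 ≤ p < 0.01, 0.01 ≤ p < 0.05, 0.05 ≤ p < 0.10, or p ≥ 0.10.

t = 1.9782 / 0.9279 = 2.132.
df = n − k − 1 = 391 − 2 − 1 = 388.
Two-sided p = 2·P(T_{388} > |t|) ≈ 0.0336.
So 0.01 ≤ p < 0.05.

0.01 ≤ p < 0.05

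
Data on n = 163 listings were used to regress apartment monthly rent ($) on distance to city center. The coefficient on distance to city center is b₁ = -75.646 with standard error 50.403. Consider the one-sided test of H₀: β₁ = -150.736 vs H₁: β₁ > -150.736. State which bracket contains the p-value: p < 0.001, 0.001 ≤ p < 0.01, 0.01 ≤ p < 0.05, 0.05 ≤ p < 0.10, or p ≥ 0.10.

t = (-75.646 − (-150.736)) / 50.403 = 1.490.
df = n − 2 = 163 − 2 = 161.
One-sided p = P(T_{161} > t) ≈ 0.0691.
So 0.05 ≤ p < 0.10.

0.05 ≤ p < 0.10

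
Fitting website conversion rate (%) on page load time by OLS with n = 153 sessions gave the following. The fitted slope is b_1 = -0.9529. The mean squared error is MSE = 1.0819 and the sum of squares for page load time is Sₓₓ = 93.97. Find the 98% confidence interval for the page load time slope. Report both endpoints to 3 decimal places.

SE(b_1) = √(MSE/Sₓₓ) = √(1.0819/93.97) = 0.1073.
df = n − 2 = 151.
t* = t_{0.01, 151} = 2.351297.
Margin = t* × SE = 2.351297 × 0.1073 = 0.25229.
CI: -0.9529 ± 0.25229 → (-1.205, -0.701).
With 98% confidence, each one-unit increase in page load time is associated with a change of between -1.205 and -0.701 % in website conversion rate.

(-1.205, -0.701)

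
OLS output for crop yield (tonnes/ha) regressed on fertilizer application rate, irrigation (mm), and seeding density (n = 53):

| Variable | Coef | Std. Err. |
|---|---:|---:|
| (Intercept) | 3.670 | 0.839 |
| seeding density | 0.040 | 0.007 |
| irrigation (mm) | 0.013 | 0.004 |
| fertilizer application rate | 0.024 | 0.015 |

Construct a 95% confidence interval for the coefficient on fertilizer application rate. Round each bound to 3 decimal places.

(-0.006, 0.054)

Read off: b = 0.024, SE = 0.015 for fertilizer application rate.
df = n − k − 1 = 53 − 3 − 1 = 49.
t* = t_{0.025, 49} = 2.009575.
Margin = t* × SE = 2.009575 × 0.015 = 0.03014.
CI: 0.024 ± 0.03014 → (-0.006, 0.054).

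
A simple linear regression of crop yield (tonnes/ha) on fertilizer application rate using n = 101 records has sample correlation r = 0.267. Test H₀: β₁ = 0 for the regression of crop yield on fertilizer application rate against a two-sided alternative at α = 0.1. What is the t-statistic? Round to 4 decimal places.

t = 2.7567

t = r·√(n − 2)/√(1 − r²) = 0.267·√99/√0.928711 = 2.7567.
df = n − 2 = 99.
Two-sided p ≈ 0.0070, which is < 0.1, so reject H₀.
There is evidence of a linear association between fertilizer application rate and crop yield.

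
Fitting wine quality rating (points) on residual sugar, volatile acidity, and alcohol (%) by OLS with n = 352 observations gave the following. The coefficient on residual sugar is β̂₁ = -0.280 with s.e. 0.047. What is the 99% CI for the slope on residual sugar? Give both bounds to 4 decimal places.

df = n − k − 1 = 352 − 3 − 1 = 348.
t* = t_{0.005, 348} = 2.590031.
Margin = t* × SE = 2.590031 × 0.047 = 0.121731.
CI: -0.280 ± 0.121731 → (-0.4017, -0.1583).
With 99% confidence, each one-unit increase in residual sugar is associated with a change of between -0.4017 and -0.1583 points in wine quality rating, holding the other predictors fixed.

(-0.4017, -0.1583)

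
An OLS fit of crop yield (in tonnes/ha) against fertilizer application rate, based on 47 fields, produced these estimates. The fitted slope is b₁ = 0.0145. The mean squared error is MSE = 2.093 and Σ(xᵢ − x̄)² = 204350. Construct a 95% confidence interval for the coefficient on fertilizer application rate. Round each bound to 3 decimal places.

SE(b₁) = √(MSE/Sₓₓ) = √(2.093/204350) = 0.00320035.
df = n − 2 = 45.
t* = t_{0.025, 45} = 2.014103.
Margin = t* × SE = 2.014103 × 0.00320035 = 0.00645.
CI: 0.0145 ± 0.00645 → (0.008, 0.021).
With 95% confidence, each one-unit increase in fertilizer application rate is associated with a change of between 0.008 and 0.021 tonnes/ha in crop yield.

(0.008, 0.021)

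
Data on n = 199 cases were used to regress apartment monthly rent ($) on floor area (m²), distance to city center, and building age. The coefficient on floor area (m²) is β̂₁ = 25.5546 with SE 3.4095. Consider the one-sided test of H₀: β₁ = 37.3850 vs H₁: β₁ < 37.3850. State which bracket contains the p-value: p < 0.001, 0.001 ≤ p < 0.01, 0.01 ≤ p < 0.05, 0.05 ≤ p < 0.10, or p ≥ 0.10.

t = (25.5546 − 37.3850) / 3.4095 = -3.470.
df = n − k − 1 = 199 − 3 − 1 = 195.
One-sided p = P(T_{195} < t) ≈ 0.0003.
So p < 0.001.

p < 0.001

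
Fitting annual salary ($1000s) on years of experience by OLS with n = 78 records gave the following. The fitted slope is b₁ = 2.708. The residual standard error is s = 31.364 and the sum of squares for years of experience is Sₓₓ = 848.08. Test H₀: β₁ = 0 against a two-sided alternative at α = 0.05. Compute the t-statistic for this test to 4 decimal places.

SE(b₁) = s/√Sₓₓ = 31.364/√848.08 = 1.07699.
t = 2.708 / 1.07699 = 2.5144.
df = n − 2 = 76.
Two-sided p ≈ 0.0140, which is < 0.05, so reject H₀.
There is evidence that years of experience is associated with annual salary.

t = 2.5144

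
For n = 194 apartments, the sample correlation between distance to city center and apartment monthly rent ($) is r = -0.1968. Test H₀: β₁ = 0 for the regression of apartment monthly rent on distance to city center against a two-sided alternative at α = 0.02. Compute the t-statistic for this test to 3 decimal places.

t = r·√(n − 2)/√(1 − r²) = -0.1968·√192/√0.96127 = -2.781.
df = n − 2 = 192.
Two-sided p ≈ 0.0060, which is < 0.02, so reject H₀.
There is evidence of a linear association between distance to city center and apartment monthly rent.

t = -2.781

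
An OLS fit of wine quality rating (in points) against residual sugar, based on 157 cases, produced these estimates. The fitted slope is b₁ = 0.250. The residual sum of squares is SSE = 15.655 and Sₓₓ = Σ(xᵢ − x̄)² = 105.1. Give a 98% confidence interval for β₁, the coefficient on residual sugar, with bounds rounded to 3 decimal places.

MSE = SSE/(n − 2) = 15.655/155 = 0.101.
SE(b₁) = √(MSE/Sₓₓ) = √(0.101/105.1) = 0.0309998.
df = n − 2 = 155.
t* = t_{0.01, 155} = 2.350646.
Margin = t* × SE = 2.350646 × 0.0309998 = 0.07287.
CI: 0.250 ± 0.07287 → (0.177, 0.323).
With 98% confidence, each one-unit increase in residual sugar is associated with a change of between 0.177 and 0.323 points in wine quality rating.

(0.177, 0.323)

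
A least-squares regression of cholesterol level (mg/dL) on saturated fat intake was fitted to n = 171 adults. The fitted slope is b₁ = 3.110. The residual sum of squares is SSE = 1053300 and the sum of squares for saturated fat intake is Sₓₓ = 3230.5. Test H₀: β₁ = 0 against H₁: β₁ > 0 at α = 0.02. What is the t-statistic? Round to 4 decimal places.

t = 2.2390

MSE = SSE/(n − 2) = 1053300/169 = 6232.54.
SE(b₁) = √(MSE/Sₓₓ) = √(6232.54/3230.5) = 1.38899.
t = 3.110 / 1.38899 = 2.2390.
df = n − 2 = 169.
One-sided p ≈ 0.0132, which is < 0.02, so reject H₀.
There is evidence that the true slope on saturated fat intake is positive.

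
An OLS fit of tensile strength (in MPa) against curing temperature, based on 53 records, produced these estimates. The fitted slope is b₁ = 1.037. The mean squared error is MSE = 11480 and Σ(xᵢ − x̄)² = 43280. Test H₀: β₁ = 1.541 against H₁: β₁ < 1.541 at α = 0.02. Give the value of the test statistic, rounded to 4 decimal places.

SE(b₁) = √(MSE/Sₓₓ) = √(11480/43280) = 0.515024.
t = (1.037 − 1.541) / 0.515024 = -0.9786.
df = n − 2 = 51.
One-sided p ≈ 0.1662, which is ≥ 0.02, so fail to reject H₀.
The data do not give significant evidence that the true slope on curing temperature is below 1.541 MPa per unit.

t = -0.9786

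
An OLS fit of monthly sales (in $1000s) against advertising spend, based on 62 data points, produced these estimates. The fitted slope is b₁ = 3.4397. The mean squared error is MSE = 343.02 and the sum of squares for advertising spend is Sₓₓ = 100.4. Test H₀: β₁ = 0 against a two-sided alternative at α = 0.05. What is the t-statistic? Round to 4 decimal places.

SE(b₁) = √(MSE/Sₓₓ) = √(343.02/100.4) = 1.84839.
t = 3.4397 / 1.84839 = 1.8609.
df = n − 2 = 60.
Two-sided p ≈ 0.0677, which is ≥ 0.05, so fail to reject H₀.
The data do not give significant evidence of an association between advertising spend and monthly sales.

t = 1.8609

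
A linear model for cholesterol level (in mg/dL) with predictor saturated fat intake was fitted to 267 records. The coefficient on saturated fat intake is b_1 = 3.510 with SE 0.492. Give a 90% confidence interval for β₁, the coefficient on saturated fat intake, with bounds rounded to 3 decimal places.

df = n − 2 = 267 − 2 = 265.
t* = t_{0.05, 265} = 1.650624.
Margin = t* × SE = 1.650624 × 0.492 = 0.81211.
CI: 3.510 ± 0.81211 → (2.698, 4.322).
With 90% confidence, each one-unit increase in saturated fat intake is associated with a change of between 2.698 and 4.322 mg/dL in cholesterol level.

(2.698, 4.322)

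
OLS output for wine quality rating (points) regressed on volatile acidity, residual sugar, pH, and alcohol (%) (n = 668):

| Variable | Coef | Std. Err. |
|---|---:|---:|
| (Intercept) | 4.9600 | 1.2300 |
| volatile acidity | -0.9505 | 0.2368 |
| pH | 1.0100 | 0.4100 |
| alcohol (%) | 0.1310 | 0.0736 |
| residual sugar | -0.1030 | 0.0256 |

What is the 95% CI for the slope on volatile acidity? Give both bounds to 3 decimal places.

Read off: b = -0.9505, SE = 0.2368 for volatile acidity.
df = n − k − 1 = 668 − 4 − 1 = 663.
t* = t_{0.025, 663} = 1.963549.
Margin = t* × SE = 1.963549 × 0.2368 = 0.46497.
CI: -0.9505 ± 0.46497 → (-1.415, -0.486).

(-1.415, -0.486)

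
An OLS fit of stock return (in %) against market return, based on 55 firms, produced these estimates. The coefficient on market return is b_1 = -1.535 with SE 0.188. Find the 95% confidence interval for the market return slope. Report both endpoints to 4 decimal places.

(-1.9121, -1.1579)

df = n − 2 = 55 − 2 = 53.
t* = t_{0.025, 53} = 2.005746.
Margin = t* × SE = 2.005746 × 0.188 = 0.377080.
CI: -1.535 ± 0.377080 → (-1.9121, -1.1579).
With 95% confidence, each one-unit increase in market return is associated with a change of between -1.9121 and -1.1579 % in stock return.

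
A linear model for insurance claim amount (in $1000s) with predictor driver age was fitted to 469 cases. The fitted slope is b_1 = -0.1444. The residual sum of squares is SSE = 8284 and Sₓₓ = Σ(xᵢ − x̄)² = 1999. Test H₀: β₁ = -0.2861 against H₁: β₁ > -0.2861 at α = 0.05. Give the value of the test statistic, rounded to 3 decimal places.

t = 1.504

MSE = SSE/(n − 2) = 8284/467 = 17.7388.
SE(b_1) = √(MSE/Sₓₓ) = √(17.7388/1999) = 0.0942009.
t = (-0.1444 − (-0.2861)) / 0.0942009 = 1.504.
df = n − 2 = 467.
One-sided p ≈ 0.0666, which is ≥ 0.05, so fail to reject H₀.
The data do not give significant evidence that the true slope on driver age exceeds -0.2861 $1000s per unit.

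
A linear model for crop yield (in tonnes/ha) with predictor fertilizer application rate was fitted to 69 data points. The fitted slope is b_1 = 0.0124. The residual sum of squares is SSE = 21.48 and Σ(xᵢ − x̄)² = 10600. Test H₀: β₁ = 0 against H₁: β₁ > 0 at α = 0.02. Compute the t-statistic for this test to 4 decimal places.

MSE = SSE/(n − 2) = 21.48/67 = 0.320597.
SE(b_1) = √(MSE/Sₓₓ) = √(0.320597/10600) = 0.00549955.
t = 0.0124 / 0.00549955 = 2.2547.
df = n − 2 = 67.
One-sided p ≈ 0.0137, which is < 0.02, so reject H₀.
There is evidence that the true slope on fertilizer application rate is positive.

t = 2.2547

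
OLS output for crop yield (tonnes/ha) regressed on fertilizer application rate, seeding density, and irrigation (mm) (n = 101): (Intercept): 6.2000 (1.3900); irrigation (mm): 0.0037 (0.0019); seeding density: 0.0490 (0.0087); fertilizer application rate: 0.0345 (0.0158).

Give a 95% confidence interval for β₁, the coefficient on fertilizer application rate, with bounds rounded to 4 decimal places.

(0.0031, 0.0659)

Read off: b = 0.0345, SE = 0.0158 for fertilizer application rate.
df = n − k − 1 = 101 − 3 − 1 = 97.
t* = t_{0.025, 97} = 1.984723.
Margin = t* × SE = 1.984723 × 0.0158 = 0.031359.
CI: 0.0345 ± 0.031359 → (0.0031, 0.0659).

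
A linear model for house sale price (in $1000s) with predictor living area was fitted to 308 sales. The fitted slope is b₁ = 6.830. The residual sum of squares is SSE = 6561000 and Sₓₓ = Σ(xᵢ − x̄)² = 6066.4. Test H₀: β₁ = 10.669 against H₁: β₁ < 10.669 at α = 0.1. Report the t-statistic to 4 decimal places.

t = -2.0420

MSE = SSE/(n − 2) = 6561000/306 = 21441.2.
SE(b₁) = √(MSE/Sₓₓ) = √(21441.2/6066.4) = 1.88.
t = (6.830 − 10.669) / 1.88 = -2.0420.
df = n − 2 = 306.
One-sided p ≈ 0.0210, which is < 0.1, so reject H₀.
There is evidence that the true slope on living area is below 10.669 $1000s per unit.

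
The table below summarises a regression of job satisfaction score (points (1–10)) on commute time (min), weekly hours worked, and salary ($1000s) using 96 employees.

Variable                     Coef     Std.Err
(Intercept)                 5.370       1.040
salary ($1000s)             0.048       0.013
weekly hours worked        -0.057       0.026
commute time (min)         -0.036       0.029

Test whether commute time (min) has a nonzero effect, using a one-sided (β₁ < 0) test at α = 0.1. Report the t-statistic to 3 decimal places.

Read off: b = -0.036, SE = 0.029 for commute time (min).
H₀: β₁ = 0 vs H₁: β₁ < 0.
t = -0.036 / 0.029 = -1.241.
df = n − k − 1 = 96 − 3 − 1 = 92.
One-sided p ≈ 0.1088, which is ≥ 0.1, so fail to reject H₀.
The data do not give significant evidence that the true slope on commute time (min) is negative, holding the other predictors fixed.

t = -1.241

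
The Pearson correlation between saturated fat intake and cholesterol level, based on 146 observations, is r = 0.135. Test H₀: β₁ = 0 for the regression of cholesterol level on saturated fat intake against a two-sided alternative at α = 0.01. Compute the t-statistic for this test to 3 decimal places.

t = r·√(n − 2)/√(1 − r²) = 0.135·√144/√0.981775 = 1.635.
df = n − 2 = 144.
Two-sided p ≈ 0.1042, which is ≥ 0.01, so fail to reject H₀.
The data do not give significant evidence of a linear association between saturated fat intake and cholesterol level.

t = 1.635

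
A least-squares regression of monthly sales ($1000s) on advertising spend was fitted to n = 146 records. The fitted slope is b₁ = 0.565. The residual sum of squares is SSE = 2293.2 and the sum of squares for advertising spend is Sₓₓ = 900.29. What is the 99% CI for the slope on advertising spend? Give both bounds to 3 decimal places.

(0.218, 0.912)

MSE = SSE/(n − 2) = 2293.2/144 = 15.925.
SE(b₁) = √(MSE/Sₓₓ) = √(15.925/900.29) = 0.132999.
df = n − 2 = 144.
t* = t_{0.005, 144} = 2.610402.
Margin = t* × SE = 2.610402 × 0.132999 = 0.34718.
CI: 0.565 ± 0.34718 → (0.218, 0.912).
With 99% confidence, each one-unit increase in advertising spend is associated with a change of between 0.218 and 0.912 $1000s in monthly sales.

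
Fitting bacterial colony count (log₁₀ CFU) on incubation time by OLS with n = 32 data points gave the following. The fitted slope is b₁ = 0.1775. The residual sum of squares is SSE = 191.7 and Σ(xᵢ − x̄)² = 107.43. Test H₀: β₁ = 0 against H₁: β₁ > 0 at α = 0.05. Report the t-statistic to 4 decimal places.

MSE = SSE/(n − 2) = 191.7/30 = 6.39.
SE(b₁) = √(MSE/Sₓₓ) = √(6.39/107.43) = 0.243886.
t = 0.1775 / 0.243886 = 0.7278.
df = n − 2 = 30.
One-sided p ≈ 0.2362, which is ≥ 0.05, so fail to reject H₀.
The data do not give significant evidence that the true slope on incubation time is positive.

t = 0.7278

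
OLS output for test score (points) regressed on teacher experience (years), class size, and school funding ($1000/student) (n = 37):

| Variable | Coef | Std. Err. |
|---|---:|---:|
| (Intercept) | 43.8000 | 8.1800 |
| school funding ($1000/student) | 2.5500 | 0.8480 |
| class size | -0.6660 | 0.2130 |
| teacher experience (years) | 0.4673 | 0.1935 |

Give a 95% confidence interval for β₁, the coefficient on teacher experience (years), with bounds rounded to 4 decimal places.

Read off: b = 0.4673, SE = 0.1935 for teacher experience (years).
df = n − k − 1 = 37 − 3 − 1 = 33.
t* = t_{0.025, 33} = 2.034515.
Margin = t* × SE = 2.034515 × 0.1935 = 0.393679.
CI: 0.4673 ± 0.393679 → (0.0736, 0.8610).

(0.0736, 0.8610)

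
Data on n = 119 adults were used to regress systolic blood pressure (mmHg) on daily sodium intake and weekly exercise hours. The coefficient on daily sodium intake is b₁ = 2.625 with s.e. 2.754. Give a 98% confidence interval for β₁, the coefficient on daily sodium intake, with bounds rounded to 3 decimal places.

(-3.871, 9.121)

df = n − k − 1 = 119 − 2 − 1 = 116.
t* = t_{0.01, 116} = 2.358924.
Margin = t* × SE = 2.358924 × 2.754 = 6.49648.
CI: 2.625 ± 6.49648 → (-3.871, 9.121).
With 98% confidence, each one-unit increase in daily sodium intake is associated with a change of between -3.871 and 9.121 mmHg in systolic blood pressure, holding the other predictors fixed.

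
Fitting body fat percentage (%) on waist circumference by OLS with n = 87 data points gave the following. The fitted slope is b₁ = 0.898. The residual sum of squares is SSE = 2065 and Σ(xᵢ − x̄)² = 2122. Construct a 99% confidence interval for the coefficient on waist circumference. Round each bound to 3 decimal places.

(0.616, 1.180)

MSE = SSE/(n − 2) = 2065/85 = 24.2941.
SE(b₁) = √(MSE/Sₓₓ) = √(24.2941/2122) = 0.106999.
df = n − 2 = 85.
t* = t_{0.005, 85} = 2.634914.
Margin = t* × SE = 2.634914 × 0.106999 = 0.28193.
CI: 0.898 ± 0.28193 → (0.616, 1.180).
With 99% confidence, each one-unit increase in waist circumference is associated with a change of between 0.616 and 1.180 % in body fat percentage.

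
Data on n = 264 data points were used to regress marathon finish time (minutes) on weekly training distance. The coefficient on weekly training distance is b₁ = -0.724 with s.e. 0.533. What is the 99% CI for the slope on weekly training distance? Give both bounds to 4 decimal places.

(-2.1070, 0.6590)

df = n − 2 = 264 − 2 = 262.
t* = t_{0.005, 262} = 2.594724.
Margin = t* × SE = 2.594724 × 0.533 = 1.382988.
CI: -0.724 ± 1.382988 → (-2.1070, 0.6590).
With 99% confidence, each one-unit increase in weekly training distance is associated with a change of between -2.1070 and 0.6590 minutes in marathon finish time.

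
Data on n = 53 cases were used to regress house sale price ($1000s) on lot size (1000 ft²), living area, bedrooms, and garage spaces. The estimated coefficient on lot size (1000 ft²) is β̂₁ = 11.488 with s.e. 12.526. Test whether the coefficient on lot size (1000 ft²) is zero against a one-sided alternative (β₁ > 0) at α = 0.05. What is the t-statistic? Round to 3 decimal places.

t = 0.917

H₀: β₁ = 0 vs H₁: β₁ > 0.
t = (β̂₁ − β₁⁰)/SE = 11.488 / 12.526 = 0.917.
df = n − k − 1 = 53 − 4 − 1 = 48.
One-sided p ≈ 0.1818, which is ≥ 0.05, so fail to reject H₀.
The data do not give significant evidence that the true slope on lot size (1000 ft²) is positive, holding the other predictors fixed.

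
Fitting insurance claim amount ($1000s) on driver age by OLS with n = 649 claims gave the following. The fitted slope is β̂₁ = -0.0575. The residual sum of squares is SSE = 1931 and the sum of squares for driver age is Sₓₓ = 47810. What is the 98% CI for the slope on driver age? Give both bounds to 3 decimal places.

(-0.076, -0.039)

MSE = SSE/(n − 2) = 1931/647 = 2.98454.
SE(β̂₁) = √(MSE/Sₓₓ) = √(2.98454/47810) = 0.00790096.
df = n − 2 = 647.
t* = t_{0.01, 647} = 2.332125.
Margin = t* × SE = 2.332125 × 0.00790096 = 0.01843.
CI: -0.0575 ± 0.01843 → (-0.076, -0.039).
With 98% confidence, each one-unit increase in driver age is associated with a change of between -0.076 and -0.039 $1000s in insurance claim amount.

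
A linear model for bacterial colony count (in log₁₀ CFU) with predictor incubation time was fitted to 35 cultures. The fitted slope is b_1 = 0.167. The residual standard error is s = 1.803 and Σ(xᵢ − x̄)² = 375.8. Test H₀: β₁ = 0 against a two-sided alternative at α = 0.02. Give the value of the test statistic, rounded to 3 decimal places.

t = 1.796

SE(b_1) = s/√Sₓₓ = 1.803/√375.8 = 0.0930074.
t = 0.167 / 0.0930074 = 1.796.
df = n − 2 = 33.
Two-sided p ≈ 0.0817, which is ≥ 0.02, so fail to reject H₀.
The data do not give significant evidence of an association between incubation time and bacterial colony count.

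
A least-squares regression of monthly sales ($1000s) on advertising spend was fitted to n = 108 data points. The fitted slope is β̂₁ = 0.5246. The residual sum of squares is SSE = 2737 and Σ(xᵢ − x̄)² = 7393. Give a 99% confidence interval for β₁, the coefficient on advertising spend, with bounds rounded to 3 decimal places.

MSE = SSE/(n − 2) = 2737/106 = 25.8208.
SE(β̂₁) = √(MSE/Sₓₓ) = √(25.8208/7393) = 0.0590982.
df = n − 2 = 106.
t* = t_{0.005, 106} = 2.623008.
Margin = t* × SE = 2.623008 × 0.0590982 = 0.15502.
CI: 0.5246 ± 0.15502 → (0.370, 0.680).
With 99% confidence, each one-unit increase in advertising spend is associated with a change of between 0.370 and 0.680 $1000s in monthly sales.

(0.370, 0.680)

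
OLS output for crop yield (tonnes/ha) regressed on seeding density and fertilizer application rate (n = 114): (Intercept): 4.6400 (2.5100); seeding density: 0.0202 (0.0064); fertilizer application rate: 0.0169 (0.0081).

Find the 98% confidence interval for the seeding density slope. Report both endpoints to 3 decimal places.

Read off: b = 0.0202, SE = 0.0064 for seeding density.
df = n − k − 1 = 114 − 2 − 1 = 111.
t* = t_{0.01, 111} = 2.360412.
Margin = t* × SE = 2.360412 × 0.0064 = 0.01511.
CI: 0.0202 ± 0.01511 → (0.005, 0.035).

(0.005, 0.035)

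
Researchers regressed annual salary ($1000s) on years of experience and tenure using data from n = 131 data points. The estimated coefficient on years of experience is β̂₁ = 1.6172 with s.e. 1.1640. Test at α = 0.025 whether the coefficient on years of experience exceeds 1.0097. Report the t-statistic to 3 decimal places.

t = 0.522

H₀: β₁ = 1.0097 vs H₁: β₁ > 1.0097.
t = (β̂₁ − β₁⁰)/SE = (1.6172 − 1.0097) / 1.1640 = 0.522.
df = n − k − 1 = 131 − 2 − 1 = 128.
One-sided p ≈ 0.3013, which is ≥ 0.025, so fail to reject H₀.
The data do not give significant evidence that the true slope on years of experience exceeds 1.0097 $1000s per unit, holding the other predictors fixed.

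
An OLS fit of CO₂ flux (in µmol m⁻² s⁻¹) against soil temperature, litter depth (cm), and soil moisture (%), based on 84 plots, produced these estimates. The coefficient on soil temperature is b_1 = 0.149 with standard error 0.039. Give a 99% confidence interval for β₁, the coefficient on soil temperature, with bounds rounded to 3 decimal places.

df = n − k − 1 = 84 − 3 − 1 = 80.
t* = t_{0.005, 80} = 2.638691.
Margin = t* × SE = 2.638691 × 0.039 = 0.10291.
CI: 0.149 ± 0.10291 → (0.046, 0.252).
With 99% confidence, each one-unit increase in soil temperature is associated with a change of between 0.046 and 0.252 µmol m⁻² s⁻¹ in CO₂ flux, holding the other predictors fixed.

(0.046, 0.252)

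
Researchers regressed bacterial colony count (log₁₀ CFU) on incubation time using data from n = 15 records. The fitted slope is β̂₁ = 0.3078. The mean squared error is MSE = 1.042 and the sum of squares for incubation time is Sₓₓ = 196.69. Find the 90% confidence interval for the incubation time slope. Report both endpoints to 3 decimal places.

(0.179, 0.437)

SE(β̂₁) = √(MSE/Sₓₓ) = √(1.042/196.69) = 0.0727851.
df = n − 2 = 13.
t* = t_{0.05, 13} = 1.770933.
Margin = t* × SE = 1.770933 × 0.0727851 = 0.12890.
CI: 0.3078 ± 0.12890 → (0.179, 0.437).
With 90% confidence, each one-unit increase in incubation time is associated with a change of between 0.179 and 0.437 log₁₀ CFU in bacterial colony count.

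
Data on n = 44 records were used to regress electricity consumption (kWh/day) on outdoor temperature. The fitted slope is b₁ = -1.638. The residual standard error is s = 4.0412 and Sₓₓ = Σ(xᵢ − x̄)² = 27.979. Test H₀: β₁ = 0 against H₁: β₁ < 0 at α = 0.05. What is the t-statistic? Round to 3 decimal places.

t = -2.144

SE(b₁) = s/√Sₓₓ = 4.0412/√27.979 = 0.764002.
t = -1.638 / 0.764002 = -2.144.
df = n − 2 = 42.
One-sided p ≈ 0.0189, which is < 0.05, so reject H₀.
There is evidence that the true slope on outdoor temperature is negative.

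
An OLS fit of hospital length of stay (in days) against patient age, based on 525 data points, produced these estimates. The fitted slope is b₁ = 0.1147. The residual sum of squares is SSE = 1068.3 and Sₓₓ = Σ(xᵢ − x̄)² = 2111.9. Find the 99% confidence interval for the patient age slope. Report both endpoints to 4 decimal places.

(0.0343, 0.1951)

MSE = SSE/(n − 2) = 1068.3/523 = 2.04264.
SE(b₁) = √(MSE/Sₓₓ) = √(2.04264/2111.9) = 0.0310999.
df = n − 2 = 523.
t* = t_{0.005, 523} = 2.585262.
Margin = t* × SE = 2.585262 × 0.0310999 = 0.080401.
CI: 0.1147 ± 0.080401 → (0.0343, 0.1951).
With 99% confidence, each one-unit increase in patient age is associated with a change of between 0.0343 and 0.1951 days in hospital length of stay.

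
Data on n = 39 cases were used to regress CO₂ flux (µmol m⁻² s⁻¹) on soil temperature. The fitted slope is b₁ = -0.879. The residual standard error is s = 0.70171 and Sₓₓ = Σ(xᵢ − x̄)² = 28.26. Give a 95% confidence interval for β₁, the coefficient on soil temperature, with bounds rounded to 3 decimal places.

SE(b₁) = s/√Sₓₓ = 0.70171/√28.26 = 0.131999.
df = n − 2 = 37.
t* = t_{0.025, 37} = 2.026192.
Margin = t* × SE = 2.026192 × 0.131999 = 0.26746.
CI: -0.879 ± 0.26746 → (-1.146, -0.612).
With 95% confidence, each one-unit increase in soil temperature is associated with a change of between -1.146 and -0.612 µmol m⁻² s⁻¹ in CO₂ flux.

(-1.146, -0.612)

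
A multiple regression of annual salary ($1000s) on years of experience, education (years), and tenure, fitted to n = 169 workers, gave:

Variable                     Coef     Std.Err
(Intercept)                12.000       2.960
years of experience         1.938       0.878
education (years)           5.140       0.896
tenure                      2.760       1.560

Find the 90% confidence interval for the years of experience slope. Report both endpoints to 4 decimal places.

(0.4857, 3.3903)

Read off: b = 1.938, SE = 0.878 for years of experience.
df = n − k − 1 = 169 − 3 − 1 = 165.
t* = t_{0.05, 165} = 1.654141.
Margin = t* × SE = 1.654141 × 0.878 = 1.452336.
CI: 1.938 ± 1.452336 → (0.4857, 3.3903).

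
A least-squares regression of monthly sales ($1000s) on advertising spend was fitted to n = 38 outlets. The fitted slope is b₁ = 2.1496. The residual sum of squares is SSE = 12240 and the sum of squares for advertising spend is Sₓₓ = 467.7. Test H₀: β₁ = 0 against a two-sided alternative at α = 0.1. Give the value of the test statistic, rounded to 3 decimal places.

MSE = SSE/(n − 2) = 12240/36 = 340.
SE(b₁) = √(MSE/Sₓₓ) = √(340/467.7) = 0.852621.
t = 2.1496 / 0.852621 = 2.521.
df = n − 2 = 36.
Two-sided p ≈ 0.0163, which is < 0.1, so reject H₀.
There is evidence that advertising spend is associated with monthly sales.

t = 2.521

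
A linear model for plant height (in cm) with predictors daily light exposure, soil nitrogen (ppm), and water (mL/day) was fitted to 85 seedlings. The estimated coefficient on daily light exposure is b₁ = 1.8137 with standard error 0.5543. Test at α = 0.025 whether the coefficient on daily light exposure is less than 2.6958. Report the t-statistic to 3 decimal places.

H₀: β₁ = 2.6958 vs H₁: β₁ < 2.6958.
t = (b₁ − β₁⁰)/SE = (1.8137 − 2.6958) / 0.5543 = -1.591.
df = n − k − 1 = 85 − 3 − 1 = 81.
One-sided p ≈ 0.0577, which is ≥ 0.025, so fail to reject H₀.
The data do not give significant evidence that the true slope on daily light exposure is below 2.6958 cm per unit, holding the other predictors fixed.

t = -1.591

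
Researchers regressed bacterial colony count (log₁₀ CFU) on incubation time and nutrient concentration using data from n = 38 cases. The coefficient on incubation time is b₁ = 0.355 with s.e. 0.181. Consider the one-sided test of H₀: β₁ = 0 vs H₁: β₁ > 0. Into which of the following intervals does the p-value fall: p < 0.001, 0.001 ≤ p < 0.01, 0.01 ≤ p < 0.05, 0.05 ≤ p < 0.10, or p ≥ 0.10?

t = 0.355 / 0.181 = 1.961.
df = n − k − 1 = 38 − 2 − 1 = 35.
One-sided p = P(T_{35} > t) ≈ 0.0289.
So 0.01 ≤ p < 0.05.

0.01 ≤ p < 0.05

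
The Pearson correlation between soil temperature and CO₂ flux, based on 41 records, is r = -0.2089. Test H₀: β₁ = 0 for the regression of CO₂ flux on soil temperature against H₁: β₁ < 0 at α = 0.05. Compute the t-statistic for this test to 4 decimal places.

t = r·√(n − 2)/√(1 − r²) = -0.2089·√39/√0.956361 = -1.3340.
df = n − 2 = 39.
One-sided p ≈ 0.0950, which is ≥ 0.05, so fail to reject H₀.
The data do not give significant evidence of a linear association between soil temperature and CO₂ flux.

t = -1.3340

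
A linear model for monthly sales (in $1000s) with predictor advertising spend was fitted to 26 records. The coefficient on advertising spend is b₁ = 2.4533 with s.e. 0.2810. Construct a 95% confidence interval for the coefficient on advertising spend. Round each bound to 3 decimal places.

df = n − 2 = 26 − 2 = 24.
t* = t_{0.025, 24} = 2.063899.
Margin = t* × SE = 2.063899 × 0.2810 = 0.57996.
CI: 2.4533 ± 0.57996 → (1.873, 3.033).
With 95% confidence, each one-unit increase in advertising spend is associated with a change of between 1.873 and 3.033 $1000s in monthly sales.

(1.873, 3.033)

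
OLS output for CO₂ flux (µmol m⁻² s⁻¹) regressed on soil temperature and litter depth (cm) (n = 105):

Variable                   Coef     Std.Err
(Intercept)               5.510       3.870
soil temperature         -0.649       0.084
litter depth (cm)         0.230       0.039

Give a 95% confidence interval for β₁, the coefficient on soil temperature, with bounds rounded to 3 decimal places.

Read off: b = -0.649, SE = 0.084 for soil temperature.
df = n − k − 1 = 105 − 2 − 1 = 102.
t* = t_{0.025, 102} = 1.983495.
Margin = t* × SE = 1.983495 × 0.084 = 0.16661.
CI: -0.649 ± 0.16661 → (-0.816, -0.482).

(-0.816, -0.482)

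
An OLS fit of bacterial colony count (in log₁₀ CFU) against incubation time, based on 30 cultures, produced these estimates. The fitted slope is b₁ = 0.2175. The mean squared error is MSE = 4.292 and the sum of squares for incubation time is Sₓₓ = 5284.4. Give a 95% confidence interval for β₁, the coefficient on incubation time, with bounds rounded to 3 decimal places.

(0.159, 0.276)

SE(b₁) = √(MSE/Sₓₓ) = √(4.292/5284.4) = 0.0284992.
df = n − 2 = 28.
t* = t_{0.025, 28} = 2.048407.
Margin = t* × SE = 2.048407 × 0.0284992 = 0.05838.
CI: 0.2175 ± 0.05838 → (0.159, 0.276).
With 95% confidence, each one-unit increase in incubation time is associated with a change of between 0.159 and 0.276 log₁₀ CFU in bacterial colony count.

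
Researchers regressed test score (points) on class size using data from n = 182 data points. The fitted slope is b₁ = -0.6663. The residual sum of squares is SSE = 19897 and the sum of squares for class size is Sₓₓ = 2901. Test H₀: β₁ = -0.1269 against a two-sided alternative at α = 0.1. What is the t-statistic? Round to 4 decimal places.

MSE = SSE/(n − 2) = 19897/180 = 110.539.
SE(b₁) = √(MSE/Sₓₓ) = √(110.539/2901) = 0.195202.
t = (-0.6663 − (-0.1269)) / 0.195202 = -2.7633.
df = n − 2 = 180.
Two-sided p ≈ 0.0063, which is < 0.1, so reject H₀.
There is evidence that the true slope on class size differs from -0.1269 points per unit.

t = -2.7633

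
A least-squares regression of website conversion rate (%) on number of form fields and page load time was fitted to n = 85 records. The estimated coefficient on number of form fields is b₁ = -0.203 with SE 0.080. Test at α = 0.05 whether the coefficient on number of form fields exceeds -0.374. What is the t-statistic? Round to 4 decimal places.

H₀: β₁ = -0.374 vs H₁: β₁ > -0.374.
t = (b₁ − β₁⁰)/SE = (-0.203 − (-0.374)) / 0.080 = 2.1375.
df = n − k − 1 = 85 − 2 − 1 = 82.
One-sided p ≈ 0.0178, which is < 0.05, so reject H₀.
There is evidence that the true slope on number of form fields exceeds -0.374 % per unit, holding the other predictors fixed.

t = 2.1375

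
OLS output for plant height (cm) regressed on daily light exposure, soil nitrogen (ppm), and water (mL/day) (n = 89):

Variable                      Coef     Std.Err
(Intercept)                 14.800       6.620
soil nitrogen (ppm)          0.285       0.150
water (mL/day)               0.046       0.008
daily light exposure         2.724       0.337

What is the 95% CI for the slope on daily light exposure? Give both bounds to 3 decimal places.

Read off: b = 2.724, SE = 0.337 for daily light exposure.
df = n − k − 1 = 89 − 3 − 1 = 85.
t* = t_{0.025, 85} = 1.988268.
Margin = t* × SE = 1.988268 × 0.337 = 0.67005.
CI: 2.724 ± 0.67005 → (2.054, 3.394).

(2.054, 3.394)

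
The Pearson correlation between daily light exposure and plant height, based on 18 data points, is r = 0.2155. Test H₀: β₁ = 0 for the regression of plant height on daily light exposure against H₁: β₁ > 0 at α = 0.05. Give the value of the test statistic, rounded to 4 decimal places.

t = 0.8827

t = r·√(n − 2)/√(1 − r²) = 0.2155·√16/√0.95356 = 0.8827.
df = n − 2 = 16.
One-sided p ≈ 0.1952, which is ≥ 0.05, so fail to reject H₀.
The data do not give significant evidence of a linear association between daily light exposure and plant height.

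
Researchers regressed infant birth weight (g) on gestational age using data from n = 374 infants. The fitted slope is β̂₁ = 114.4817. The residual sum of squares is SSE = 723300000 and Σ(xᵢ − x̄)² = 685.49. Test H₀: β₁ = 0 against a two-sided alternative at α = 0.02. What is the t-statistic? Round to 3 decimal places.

t = 2.150

MSE = SSE/(n − 2) = 723300000/372 = 1.94435e+06.
SE(β̂₁) = √(MSE/Sₓₓ) = √(1.94435e+06/685.49) = 53.2583.
t = 114.4817 / 53.2583 = 2.150.
df = n − 2 = 372.
Two-sided p ≈ 0.0322, which is ≥ 0.02, so fail to reject H₀.
The data do not give significant evidence of an association between gestational age and infant birth weight.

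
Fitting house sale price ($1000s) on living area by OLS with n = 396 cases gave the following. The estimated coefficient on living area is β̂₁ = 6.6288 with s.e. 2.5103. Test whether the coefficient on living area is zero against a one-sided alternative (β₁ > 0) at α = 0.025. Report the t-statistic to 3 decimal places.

t = 2.641

H₀: β₁ = 0 vs H₁: β₁ > 0.
t = (β̂₁ − β₁⁰)/SE = 6.6288 / 2.5103 = 2.641.
df = n − 2 = 396 − 2 = 394.
One-sided p ≈ 0.0043, which is < 0.025, so reject H₀.
There is evidence that the true slope on living area is positive.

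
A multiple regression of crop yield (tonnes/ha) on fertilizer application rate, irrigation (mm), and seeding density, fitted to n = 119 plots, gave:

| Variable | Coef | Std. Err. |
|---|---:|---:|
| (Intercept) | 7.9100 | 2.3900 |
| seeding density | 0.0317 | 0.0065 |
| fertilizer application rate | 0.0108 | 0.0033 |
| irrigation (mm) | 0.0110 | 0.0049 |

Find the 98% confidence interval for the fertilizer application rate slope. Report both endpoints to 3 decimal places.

(0.003, 0.019)

Read off: b = 0.0108, SE = 0.0033 for fertilizer application rate.
df = n − k − 1 = 119 − 3 − 1 = 115.
t* = t_{0.01, 115} = 2.359212.
Margin = t* × SE = 2.359212 × 0.0033 = 0.00779.
CI: 0.0108 ± 0.00779 → (0.003, 0.019).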